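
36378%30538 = 5840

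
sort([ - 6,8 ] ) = [-6, 8] 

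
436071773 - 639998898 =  - 203927125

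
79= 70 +9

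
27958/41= 681 + 37/41 = 681.90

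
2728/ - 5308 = - 1 + 645/1327 = - 0.51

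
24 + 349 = 373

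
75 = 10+65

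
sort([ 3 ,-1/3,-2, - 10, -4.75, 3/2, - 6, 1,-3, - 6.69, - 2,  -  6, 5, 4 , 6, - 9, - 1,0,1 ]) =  [ - 10, - 9, - 6.69, - 6, - 6, - 4.75, - 3, - 2,- 2, - 1, - 1/3, 0 , 1,1,3/2,3,4,5 , 6]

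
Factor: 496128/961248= 2^4*31^(-1)=16/31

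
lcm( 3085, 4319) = 21595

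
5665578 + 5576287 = 11241865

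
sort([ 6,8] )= [ 6,8 ] 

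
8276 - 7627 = 649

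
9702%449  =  273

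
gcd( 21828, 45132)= 12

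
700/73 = 9 + 43/73=9.59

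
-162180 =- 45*3604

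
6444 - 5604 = 840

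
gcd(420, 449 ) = 1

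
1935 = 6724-4789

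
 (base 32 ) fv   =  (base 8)777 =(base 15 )241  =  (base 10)511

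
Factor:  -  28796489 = - 31^1*347^1* 2677^1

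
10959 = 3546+7413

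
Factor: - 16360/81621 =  - 2^3 * 3^(-3)*5^1*409^1 *3023^( - 1 )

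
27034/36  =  13517/18  =  750.94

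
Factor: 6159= 3^1*2053^1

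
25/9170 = 5/1834 = 0.00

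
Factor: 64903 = 41^1*1583^1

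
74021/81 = 913 + 68/81 = 913.84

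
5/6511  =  5/6511 = 0.00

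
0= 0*7934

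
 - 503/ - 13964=503/13964 = 0.04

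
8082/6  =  1347   =  1347.00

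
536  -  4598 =  -  4062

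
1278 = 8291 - 7013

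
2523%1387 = 1136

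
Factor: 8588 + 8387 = 5^2 * 7^1*97^1 = 16975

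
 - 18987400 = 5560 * (-3415 ) 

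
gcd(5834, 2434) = 2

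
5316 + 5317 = 10633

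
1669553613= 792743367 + 876810246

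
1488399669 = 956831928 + 531567741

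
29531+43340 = 72871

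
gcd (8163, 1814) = 907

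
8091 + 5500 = 13591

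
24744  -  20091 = 4653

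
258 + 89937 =90195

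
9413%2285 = 273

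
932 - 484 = 448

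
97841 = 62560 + 35281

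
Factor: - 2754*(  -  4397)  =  2^1*3^4*17^1*4397^1 = 12109338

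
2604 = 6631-4027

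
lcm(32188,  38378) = 997828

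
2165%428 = 25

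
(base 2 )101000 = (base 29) 1b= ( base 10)40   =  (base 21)1j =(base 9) 44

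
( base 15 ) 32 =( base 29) 1i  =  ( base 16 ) 2f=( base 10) 47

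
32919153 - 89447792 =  - 56528639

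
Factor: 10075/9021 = 325/291 = 3^( - 1 )*5^2*13^1* 97^ ( - 1 ) 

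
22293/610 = 22293/610 =36.55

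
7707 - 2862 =4845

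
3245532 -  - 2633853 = 5879385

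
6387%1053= 69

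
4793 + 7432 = 12225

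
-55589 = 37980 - 93569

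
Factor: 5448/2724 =2^1=2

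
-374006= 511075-885081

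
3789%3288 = 501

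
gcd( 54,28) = 2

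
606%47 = 42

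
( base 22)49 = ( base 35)2R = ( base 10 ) 97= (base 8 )141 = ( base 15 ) 67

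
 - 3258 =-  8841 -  - 5583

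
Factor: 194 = 2^1 * 97^1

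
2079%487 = 131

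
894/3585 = 298/1195 = 0.25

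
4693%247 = 0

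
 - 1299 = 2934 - 4233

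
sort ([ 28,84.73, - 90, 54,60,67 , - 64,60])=[ - 90,- 64, 28 , 54,60, 60,67,84.73]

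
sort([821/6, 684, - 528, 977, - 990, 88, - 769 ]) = [ - 990, - 769 ,-528,88, 821/6,  684 , 977]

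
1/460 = 1/460 = 0.00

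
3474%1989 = 1485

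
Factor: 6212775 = 3^1*5^2*82837^1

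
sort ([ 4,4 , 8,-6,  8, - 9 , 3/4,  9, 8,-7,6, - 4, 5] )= [-9, - 7, - 6, - 4, 3/4 , 4,4,5,6,8,8,8, 9 ]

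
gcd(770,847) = 77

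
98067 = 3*32689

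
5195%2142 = 911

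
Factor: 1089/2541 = 3/7 = 3^1*7^ ( - 1)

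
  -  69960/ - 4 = 17490/1 = 17490.00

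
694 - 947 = -253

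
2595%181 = 61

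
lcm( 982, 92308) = 92308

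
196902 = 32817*6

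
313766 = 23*13642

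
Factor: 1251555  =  3^1*5^1*83437^1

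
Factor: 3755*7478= 2^1*5^1 * 751^1 * 3739^1 = 28079890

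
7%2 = 1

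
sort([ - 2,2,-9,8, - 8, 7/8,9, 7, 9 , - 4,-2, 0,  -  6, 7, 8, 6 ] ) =[-9,-8 , - 6,-4,  -  2 , - 2, 0, 7/8, 2,6, 7, 7, 8, 8,9,9]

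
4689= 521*9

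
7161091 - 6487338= 673753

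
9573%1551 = 267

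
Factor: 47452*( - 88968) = -2^5*3^1 * 11^1*337^1*11863^1 = - 4221709536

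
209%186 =23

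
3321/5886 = 123/218 = 0.56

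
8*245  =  1960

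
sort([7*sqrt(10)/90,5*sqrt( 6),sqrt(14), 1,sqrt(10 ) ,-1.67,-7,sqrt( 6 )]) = [ - 7 , - 1.67, 7*sqrt( 10)/90,1,sqrt(6 ), sqrt(10),  sqrt( 14 ) , 5 *sqrt(6 )]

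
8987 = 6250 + 2737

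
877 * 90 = 78930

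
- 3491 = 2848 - 6339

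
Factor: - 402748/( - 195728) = 107/52 =2^(-2 ) * 13^( - 1)*107^1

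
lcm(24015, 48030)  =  48030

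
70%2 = 0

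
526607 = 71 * 7417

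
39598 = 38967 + 631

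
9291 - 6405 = 2886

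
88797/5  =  17759 +2/5=17759.40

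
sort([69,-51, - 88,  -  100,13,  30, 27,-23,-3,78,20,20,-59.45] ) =[ - 100, - 88,  -  59.45,  -  51, - 23, - 3,13, 20, 20, 27, 30, 69, 78 ]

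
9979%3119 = 622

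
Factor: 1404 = 2^2*3^3*13^1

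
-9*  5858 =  - 52722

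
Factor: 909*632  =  574488= 2^3*3^2*79^1*101^1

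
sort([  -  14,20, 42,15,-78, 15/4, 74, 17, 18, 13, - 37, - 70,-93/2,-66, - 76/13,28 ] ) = [ - 78, - 70, - 66 , - 93/2, - 37,-14, - 76/13,15/4,  13, 15,  17, 18,20, 28, 42,74] 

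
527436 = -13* ( - 40572) 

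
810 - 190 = 620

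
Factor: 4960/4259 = 2^5 *5^1*31^1 *4259^ (- 1 ) 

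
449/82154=449/82154 = 0.01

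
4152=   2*2076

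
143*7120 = 1018160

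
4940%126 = 26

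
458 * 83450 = 38220100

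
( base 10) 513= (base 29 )HK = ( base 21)139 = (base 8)1001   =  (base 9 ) 630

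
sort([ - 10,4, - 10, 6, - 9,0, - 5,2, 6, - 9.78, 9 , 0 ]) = [-10 , - 10, - 9.78,-9,  -  5,0,0,2,4, 6,6 , 9]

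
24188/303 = 24188/303 = 79.83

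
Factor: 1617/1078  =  3/2= 2^( - 1 )*3^1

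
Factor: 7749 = 3^3 * 7^1*41^1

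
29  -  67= - 38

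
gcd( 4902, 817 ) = 817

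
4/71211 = 4/71211  =  0.00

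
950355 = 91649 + 858706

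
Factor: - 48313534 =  - 2^1* 409^1*59063^1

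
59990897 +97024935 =157015832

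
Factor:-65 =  - 5^1*13^1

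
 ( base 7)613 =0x130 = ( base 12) 214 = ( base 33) 97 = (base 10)304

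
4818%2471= 2347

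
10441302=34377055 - 23935753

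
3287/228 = 173/12 = 14.42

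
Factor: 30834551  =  11^2 * 254831^1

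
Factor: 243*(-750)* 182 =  - 33169500 = - 2^2*3^6*5^3*7^1*13^1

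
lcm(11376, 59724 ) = 238896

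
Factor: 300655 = 5^1*157^1*383^1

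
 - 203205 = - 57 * 3565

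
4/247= 4/247 = 0.02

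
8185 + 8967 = 17152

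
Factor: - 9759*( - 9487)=3^1*53^1* 179^1*3253^1=   92583633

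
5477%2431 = 615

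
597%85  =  2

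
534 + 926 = 1460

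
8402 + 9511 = 17913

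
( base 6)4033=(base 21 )203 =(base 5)12020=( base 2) 1101110101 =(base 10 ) 885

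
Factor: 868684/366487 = 2^2 * 11^( - 1) * 79^1*2749^1*33317^(-1)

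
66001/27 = 2444 + 13/27 =2444.48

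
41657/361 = 41657/361=115.39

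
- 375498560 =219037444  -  594536004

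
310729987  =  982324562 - 671594575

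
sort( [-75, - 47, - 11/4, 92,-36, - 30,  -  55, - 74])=[- 75,- 74,- 55, - 47,-36,  -  30,  -  11/4, 92 ] 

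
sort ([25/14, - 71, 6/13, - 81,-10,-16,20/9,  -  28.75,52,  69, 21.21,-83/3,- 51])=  [  -  81,  -  71, - 51, -28.75, - 83/3, - 16,- 10 , 6/13,25/14 , 20/9,21.21,52,  69] 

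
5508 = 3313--2195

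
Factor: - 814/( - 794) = 407/397 =11^1*37^1*397^(- 1) 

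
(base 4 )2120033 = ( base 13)4586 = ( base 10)9743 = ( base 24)gln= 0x260F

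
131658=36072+95586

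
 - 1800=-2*900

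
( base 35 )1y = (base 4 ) 1011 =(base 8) 105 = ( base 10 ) 69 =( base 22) 33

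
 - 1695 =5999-7694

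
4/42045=4/42045=0.00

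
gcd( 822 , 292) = 2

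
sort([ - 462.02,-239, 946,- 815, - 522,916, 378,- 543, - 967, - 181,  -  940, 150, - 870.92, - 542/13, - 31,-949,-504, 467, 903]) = [ - 967,-949, - 940, - 870.92, - 815, - 543,-522, -504, - 462.02, - 239, - 181, - 542/13 , - 31, 150,378,467,903,916, 946 ]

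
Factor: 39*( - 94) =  -2^1 *3^1*13^1*47^1 = - 3666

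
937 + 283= 1220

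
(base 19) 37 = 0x40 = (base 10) 64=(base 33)1V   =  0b1000000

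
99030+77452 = 176482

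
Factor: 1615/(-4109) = -5^1*7^( - 1)*17^1*19^1*587^( - 1 ) 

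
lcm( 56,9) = 504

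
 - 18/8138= -1 + 4060/4069= - 0.00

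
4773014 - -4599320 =9372334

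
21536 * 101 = 2175136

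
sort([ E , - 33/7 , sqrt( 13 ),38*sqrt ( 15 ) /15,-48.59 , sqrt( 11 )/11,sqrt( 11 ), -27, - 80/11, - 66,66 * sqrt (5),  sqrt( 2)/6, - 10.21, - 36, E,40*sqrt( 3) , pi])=[ - 66 ,- 48.59, - 36, - 27 ,-10.21 , - 80/11, - 33/7,sqrt(2 ) /6, sqrt( 11)/11, E, E, pi,  sqrt( 11 ),sqrt(13) , 38*sqrt ( 15) /15, 40*sqrt(3),66*sqrt( 5 ) ] 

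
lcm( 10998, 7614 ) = 98982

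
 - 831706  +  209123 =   -  622583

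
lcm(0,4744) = 0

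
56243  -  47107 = 9136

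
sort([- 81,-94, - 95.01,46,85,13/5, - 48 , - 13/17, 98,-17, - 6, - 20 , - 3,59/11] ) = [ - 95.01 ,-94, - 81 , - 48 , - 20, - 17, - 6, - 3,-13/17, 13/5, 59/11,46, 85,98 ]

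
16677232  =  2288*7289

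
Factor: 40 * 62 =2^4*5^1 *31^1 = 2480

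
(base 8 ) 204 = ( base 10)132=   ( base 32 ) 44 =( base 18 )76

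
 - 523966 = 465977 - 989943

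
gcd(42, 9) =3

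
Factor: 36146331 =3^4*13^1*34327^1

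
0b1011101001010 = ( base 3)22011211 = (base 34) 55C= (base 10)5962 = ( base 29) 72h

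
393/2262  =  131/754  =  0.17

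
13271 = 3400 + 9871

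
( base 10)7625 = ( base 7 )31142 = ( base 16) 1DC9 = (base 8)16711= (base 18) 159B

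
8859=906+7953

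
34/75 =34/75 = 0.45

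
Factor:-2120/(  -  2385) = 8/9 = 2^3*3^ (-2 ) 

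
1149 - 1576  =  -427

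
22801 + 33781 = 56582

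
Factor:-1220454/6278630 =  - 3^3*5^( - 1)*97^1*139^( - 1 )*233^1*4517^(-1) = -610227/3139315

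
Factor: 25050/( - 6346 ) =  - 75/19 = -3^1*5^2*19^( - 1)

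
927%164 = 107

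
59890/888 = 67 + 197/444  =  67.44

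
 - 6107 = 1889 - 7996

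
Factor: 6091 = 6091^1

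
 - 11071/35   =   - 11071/35  =  - 316.31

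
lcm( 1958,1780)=19580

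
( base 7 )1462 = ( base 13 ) 35b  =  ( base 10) 583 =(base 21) 16G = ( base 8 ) 1107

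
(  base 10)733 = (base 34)lj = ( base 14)3A5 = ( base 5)10413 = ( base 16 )2dd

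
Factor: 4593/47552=2^(-6)*3^1*743^( - 1 )*1531^1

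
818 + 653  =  1471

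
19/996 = 19/996 =0.02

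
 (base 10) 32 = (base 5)112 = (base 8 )40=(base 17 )1f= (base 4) 200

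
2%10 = 2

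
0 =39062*0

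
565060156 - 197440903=367619253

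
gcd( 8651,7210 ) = 1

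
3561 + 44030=47591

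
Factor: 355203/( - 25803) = - 647/47 = -47^(-1 )*647^1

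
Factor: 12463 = 11^2 * 103^1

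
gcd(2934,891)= 9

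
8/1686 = 4/843 = 0.00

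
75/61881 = 25/20627 = 0.00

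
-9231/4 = - 9231/4 = -2307.75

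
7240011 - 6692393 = 547618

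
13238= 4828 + 8410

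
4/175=4/175=0.02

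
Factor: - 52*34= - 2^3*13^1 * 17^1 = -1768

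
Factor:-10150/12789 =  - 2^1*3^ (-2)*5^2* 7^( - 1) = - 50/63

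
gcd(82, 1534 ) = 2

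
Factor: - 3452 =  - 2^2*863^1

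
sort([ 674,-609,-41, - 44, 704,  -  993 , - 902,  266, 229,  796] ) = [ - 993, - 902, - 609,-44, -41, 229, 266 , 674,704,  796] 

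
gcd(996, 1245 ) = 249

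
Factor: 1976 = 2^3*13^1 * 19^1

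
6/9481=6/9481 = 0.00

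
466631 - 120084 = 346547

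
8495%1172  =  291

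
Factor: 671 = 11^1*61^1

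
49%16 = 1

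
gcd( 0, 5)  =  5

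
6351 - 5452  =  899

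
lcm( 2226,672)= 35616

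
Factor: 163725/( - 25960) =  - 2^ ( - 3)*3^1*5^1*11^( - 1)*37^1 = - 555/88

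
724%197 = 133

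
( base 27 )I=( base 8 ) 22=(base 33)I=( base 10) 18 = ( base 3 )200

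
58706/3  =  58706/3 = 19568.67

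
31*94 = 2914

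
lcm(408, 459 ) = 3672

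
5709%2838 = 33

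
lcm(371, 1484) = 1484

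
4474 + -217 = 4257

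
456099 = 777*587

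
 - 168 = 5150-5318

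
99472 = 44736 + 54736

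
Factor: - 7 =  - 7^1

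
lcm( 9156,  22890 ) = 45780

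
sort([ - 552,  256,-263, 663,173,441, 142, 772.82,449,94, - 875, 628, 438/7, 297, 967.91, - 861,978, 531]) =[ - 875, - 861, - 552, - 263, 438/7, 94, 142,  173, 256,297, 441, 449, 531 , 628, 663,772.82, 967.91,  978] 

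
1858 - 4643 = - 2785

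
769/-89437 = - 769/89437 = - 0.01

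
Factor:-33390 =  - 2^1*3^2*5^1*7^1*53^1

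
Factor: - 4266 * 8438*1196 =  - 43051823568  =  - 2^4*3^3* 13^1 * 23^1 *79^1*4219^1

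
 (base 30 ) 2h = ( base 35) 27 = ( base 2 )1001101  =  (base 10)77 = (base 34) 29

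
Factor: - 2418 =-2^1*3^1 * 13^1 *31^1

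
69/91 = 69/91= 0.76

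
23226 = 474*49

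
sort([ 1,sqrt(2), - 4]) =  [- 4,1, sqrt(2 )] 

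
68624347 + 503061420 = 571685767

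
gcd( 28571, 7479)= 1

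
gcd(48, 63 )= 3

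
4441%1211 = 808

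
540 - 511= 29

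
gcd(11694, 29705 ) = 1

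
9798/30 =1633/5 = 326.60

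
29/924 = 29/924 = 0.03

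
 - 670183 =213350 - 883533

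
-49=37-86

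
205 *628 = 128740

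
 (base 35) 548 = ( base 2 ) 1100010000001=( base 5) 200043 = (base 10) 6273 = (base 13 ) 2b17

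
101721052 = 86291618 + 15429434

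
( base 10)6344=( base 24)B08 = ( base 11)4848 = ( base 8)14310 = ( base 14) 2452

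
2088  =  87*24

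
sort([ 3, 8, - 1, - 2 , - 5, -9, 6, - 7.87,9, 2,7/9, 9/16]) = [ - 9,-7.87, - 5, - 2, - 1,9/16,7/9,2, 3, 6,8,9]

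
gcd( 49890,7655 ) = 5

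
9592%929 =302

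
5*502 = 2510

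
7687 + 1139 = 8826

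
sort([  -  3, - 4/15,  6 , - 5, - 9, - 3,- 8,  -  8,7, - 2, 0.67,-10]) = [ - 10, - 9,-8, - 8,- 5,-3, - 3, - 2, - 4/15 , 0.67,6,  7] 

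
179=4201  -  4022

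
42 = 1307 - 1265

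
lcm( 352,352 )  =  352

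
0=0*60851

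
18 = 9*2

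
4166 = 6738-2572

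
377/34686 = 377/34686 = 0.01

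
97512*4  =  390048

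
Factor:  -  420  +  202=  - 218 = -2^1*109^1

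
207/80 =207/80  =  2.59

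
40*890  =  35600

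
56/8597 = 56/8597 = 0.01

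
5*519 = 2595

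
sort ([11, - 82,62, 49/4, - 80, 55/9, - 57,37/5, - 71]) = [ - 82, - 80, - 71, - 57, 55/9 , 37/5, 11, 49/4,62]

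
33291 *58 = 1930878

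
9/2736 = 1/304=0.00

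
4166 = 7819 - 3653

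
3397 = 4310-913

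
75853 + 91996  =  167849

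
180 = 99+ 81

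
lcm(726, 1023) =22506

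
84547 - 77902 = 6645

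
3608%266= 150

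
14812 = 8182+6630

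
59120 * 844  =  49897280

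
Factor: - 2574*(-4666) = 12010284 = 2^2 * 3^2*11^1*  13^1*2333^1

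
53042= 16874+36168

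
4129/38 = 108 + 25/38 = 108.66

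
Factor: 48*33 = 1584=2^4* 3^2*11^1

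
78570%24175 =6045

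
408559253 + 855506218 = 1264065471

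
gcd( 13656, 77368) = 8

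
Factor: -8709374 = -2^1 * 4354687^1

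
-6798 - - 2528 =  - 4270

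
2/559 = 2/559= 0.00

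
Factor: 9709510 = 2^1*5^1 * 31^1*31321^1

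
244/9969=244/9969 = 0.02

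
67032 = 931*72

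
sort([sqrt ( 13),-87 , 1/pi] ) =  [ - 87,1/pi, sqrt(13 ) ]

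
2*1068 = 2136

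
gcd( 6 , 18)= 6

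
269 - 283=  - 14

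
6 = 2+4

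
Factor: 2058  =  2^1*3^1 * 7^3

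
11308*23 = 260084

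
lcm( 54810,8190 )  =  712530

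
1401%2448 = 1401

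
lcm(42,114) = 798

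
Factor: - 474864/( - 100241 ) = 2^4*3^1*13^1*59^( - 1)*761^1*1699^(-1)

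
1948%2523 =1948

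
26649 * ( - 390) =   -  10393110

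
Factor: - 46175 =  - 5^2 * 1847^1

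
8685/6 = 2895/2 = 1447.50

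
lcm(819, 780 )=16380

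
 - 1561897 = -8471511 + 6909614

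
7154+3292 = 10446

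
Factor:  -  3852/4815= -4/5 = - 2^2 *5^( - 1 )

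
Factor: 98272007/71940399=3^( - 1 ) * 23980133^ ( -1)*98272007^1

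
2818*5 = 14090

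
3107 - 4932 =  - 1825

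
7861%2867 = 2127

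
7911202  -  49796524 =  - 41885322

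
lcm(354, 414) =24426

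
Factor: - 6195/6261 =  - 2065/2087=- 5^1*7^1*59^1*2087^( - 1) 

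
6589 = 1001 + 5588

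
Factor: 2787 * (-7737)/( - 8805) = 7187673/2935 = 3^1*5^( - 1)*587^( - 1)*929^1*2579^1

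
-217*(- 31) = 6727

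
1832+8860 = 10692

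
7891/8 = 986 + 3/8 = 986.38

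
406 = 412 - 6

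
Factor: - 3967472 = -2^4 * 67^1*3701^1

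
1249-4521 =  - 3272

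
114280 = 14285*8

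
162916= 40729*4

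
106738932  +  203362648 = 310101580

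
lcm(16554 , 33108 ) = 33108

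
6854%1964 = 962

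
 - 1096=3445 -4541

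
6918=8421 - 1503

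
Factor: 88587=3^3*17^1*193^1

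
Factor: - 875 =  - 5^3*7^1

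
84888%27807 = 1467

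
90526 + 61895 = 152421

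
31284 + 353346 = 384630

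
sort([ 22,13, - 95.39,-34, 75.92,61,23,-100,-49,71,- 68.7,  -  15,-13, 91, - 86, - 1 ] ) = [- 100,-95.39, -86,-68.7,-49 ,-34,-15, - 13, - 1,13,22,23,61, 71,75.92,  91]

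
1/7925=1/7925 =0.00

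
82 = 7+75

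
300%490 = 300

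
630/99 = 70/11 = 6.36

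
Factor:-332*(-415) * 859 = 2^2*5^1*83^2 * 859^1=118353020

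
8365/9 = 8365/9 = 929.44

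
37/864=37/864 = 0.04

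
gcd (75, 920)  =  5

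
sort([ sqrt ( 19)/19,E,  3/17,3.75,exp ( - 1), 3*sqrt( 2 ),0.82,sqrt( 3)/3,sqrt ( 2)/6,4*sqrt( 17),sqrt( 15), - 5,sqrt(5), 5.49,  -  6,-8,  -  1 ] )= [- 8, - 6, - 5,  -  1,3/17,sqrt(19 )/19,sqrt( 2 ) /6,exp( - 1),sqrt(3) /3,0.82, sqrt( 5 ),E,3.75,sqrt( 15 ),3*sqrt(2),5.49,4*sqrt( 17 ) ]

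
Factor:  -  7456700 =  - 2^2*5^2* 74567^1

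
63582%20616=1734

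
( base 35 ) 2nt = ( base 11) 2516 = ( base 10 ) 3284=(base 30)3JE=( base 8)6324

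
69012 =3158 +65854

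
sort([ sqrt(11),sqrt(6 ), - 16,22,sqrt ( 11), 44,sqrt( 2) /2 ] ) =[-16,sqrt( 2 ) /2,sqrt(6),sqrt(11),sqrt( 11),22, 44 ] 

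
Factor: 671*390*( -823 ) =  - 215370870 = - 2^1*3^1*5^1*11^1* 13^1*61^1 *823^1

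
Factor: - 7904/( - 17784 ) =2^2*3^( - 2 ) = 4/9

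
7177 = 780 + 6397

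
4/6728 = 1/1682 = 0.00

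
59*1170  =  69030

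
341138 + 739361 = 1080499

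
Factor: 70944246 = 2^1*3^2*823^1*4789^1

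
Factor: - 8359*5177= -13^1*31^1*167^1*643^1 = -43274543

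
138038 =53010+85028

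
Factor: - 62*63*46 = - 2^2*3^2*7^1*23^1*31^1  =  -179676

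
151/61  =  151/61 = 2.48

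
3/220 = 3/220 = 0.01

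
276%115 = 46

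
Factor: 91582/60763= 2^1*29^1*1579^1*60763^( - 1 ) 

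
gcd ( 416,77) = 1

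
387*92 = 35604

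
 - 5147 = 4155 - 9302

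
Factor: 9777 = 3^1 * 3259^1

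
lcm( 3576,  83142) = 332568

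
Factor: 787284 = 2^2*3^2*19^1*1151^1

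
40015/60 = 666 + 11/12 = 666.92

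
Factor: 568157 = 17^1 *19^1*1759^1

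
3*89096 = 267288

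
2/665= 2/665 = 0.00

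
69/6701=69/6701 = 0.01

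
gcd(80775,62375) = 25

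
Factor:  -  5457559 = -59^1 * 233^1*397^1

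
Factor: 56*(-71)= - 3976=-  2^3*7^1*71^1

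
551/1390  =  551/1390 = 0.40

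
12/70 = 6/35 = 0.17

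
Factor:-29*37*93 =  - 3^1*29^1*31^1*37^1 = -  99789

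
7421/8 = 927+ 5/8 = 927.62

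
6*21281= 127686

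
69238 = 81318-12080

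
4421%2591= 1830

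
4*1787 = 7148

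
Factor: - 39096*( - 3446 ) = 2^4 * 3^3 * 181^1 * 1723^1 = 134724816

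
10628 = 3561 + 7067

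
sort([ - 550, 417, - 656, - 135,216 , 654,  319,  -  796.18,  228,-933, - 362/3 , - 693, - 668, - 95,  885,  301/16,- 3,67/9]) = [ - 933, - 796.18, - 693 , - 668, - 656, - 550, - 135, - 362/3, - 95, - 3,  67/9 , 301/16,216, 228,319,  417,654,885 ]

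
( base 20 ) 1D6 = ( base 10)666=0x29a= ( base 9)820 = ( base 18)210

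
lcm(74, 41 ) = 3034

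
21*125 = 2625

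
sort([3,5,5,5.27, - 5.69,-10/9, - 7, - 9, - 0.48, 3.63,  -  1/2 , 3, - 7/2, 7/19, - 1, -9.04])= [ - 9.04, - 9,-7 , -5.69, -7/2, - 10/9, - 1,  -  1/2 , - 0.48, 7/19, 3, 3, 3.63, 5, 5, 5.27] 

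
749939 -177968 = 571971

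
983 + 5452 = 6435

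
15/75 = 1/5 = 0.20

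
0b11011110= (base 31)75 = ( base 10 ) 222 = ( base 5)1342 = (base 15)ec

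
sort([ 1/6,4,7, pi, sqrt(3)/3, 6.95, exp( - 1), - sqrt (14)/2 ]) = [  -  sqrt ( 14) /2,1/6, exp(-1), sqrt( 3)/3,pi,4, 6.95,  7 ] 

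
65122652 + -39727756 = 25394896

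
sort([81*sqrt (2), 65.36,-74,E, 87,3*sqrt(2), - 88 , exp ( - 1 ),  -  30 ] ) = [ - 88,-74 , - 30,exp (- 1 ),E,3*sqrt(2 ), 65.36, 87, 81 * sqrt( 2) ] 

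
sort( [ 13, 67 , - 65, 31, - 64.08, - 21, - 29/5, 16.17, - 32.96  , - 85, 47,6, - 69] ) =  [ - 85, - 69, - 65, - 64.08,-32.96, - 21, - 29/5, 6, 13,16.17, 31, 47, 67]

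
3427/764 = 3427/764 = 4.49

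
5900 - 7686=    - 1786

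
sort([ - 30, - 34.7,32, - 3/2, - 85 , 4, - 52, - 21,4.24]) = [ - 85, - 52, - 34.7, - 30, - 21,- 3/2,4,4.24,  32] 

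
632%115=57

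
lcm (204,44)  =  2244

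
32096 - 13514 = 18582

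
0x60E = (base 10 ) 1550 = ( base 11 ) 118A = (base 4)120032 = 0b11000001110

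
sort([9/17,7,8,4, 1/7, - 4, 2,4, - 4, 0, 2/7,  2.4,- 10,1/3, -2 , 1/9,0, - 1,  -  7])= [ - 10,-7,-4,  -  4,-2, - 1,0,0,  1/9, 1/7 , 2/7, 1/3, 9/17,2, 2.4,4 , 4,7, 8]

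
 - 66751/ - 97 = 688 + 15/97 = 688.15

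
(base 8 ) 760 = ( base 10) 496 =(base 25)jl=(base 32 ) fg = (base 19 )172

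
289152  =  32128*9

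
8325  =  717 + 7608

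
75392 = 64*1178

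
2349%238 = 207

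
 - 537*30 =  - 16110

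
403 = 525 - 122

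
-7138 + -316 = -7454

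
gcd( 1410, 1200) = 30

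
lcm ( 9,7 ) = 63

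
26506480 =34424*770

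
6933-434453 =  - 427520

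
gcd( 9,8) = 1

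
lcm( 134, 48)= 3216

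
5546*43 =238478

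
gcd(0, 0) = 0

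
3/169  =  3/169=0.02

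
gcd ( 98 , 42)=14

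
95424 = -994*( - 96)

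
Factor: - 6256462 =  - 2^1*499^1 * 6269^1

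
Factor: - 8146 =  - 2^1 *4073^1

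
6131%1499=135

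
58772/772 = 14693/193=76.13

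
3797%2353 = 1444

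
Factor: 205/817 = 5^1 * 19^( - 1)*41^1*43^ (-1) 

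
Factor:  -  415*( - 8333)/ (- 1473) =-3^( - 1) *5^1*13^1 * 83^1*491^( - 1 )*641^1 = -3458195/1473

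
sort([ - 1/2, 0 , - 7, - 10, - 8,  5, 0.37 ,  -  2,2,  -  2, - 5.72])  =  [ - 10,-8, - 7, - 5.72,-2,- 2 ,-1/2, 0, 0.37, 2, 5 ] 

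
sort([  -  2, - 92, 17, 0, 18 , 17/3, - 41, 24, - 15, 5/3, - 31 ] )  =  [ - 92, - 41,-31,-15, - 2, 0, 5/3 , 17/3, 17,18,24]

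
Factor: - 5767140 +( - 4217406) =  - 9984546=- 2^1*3^4*11^1*13^1*431^1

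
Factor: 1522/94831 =2^1*11^( - 1)*37^( -1)*233^( - 1)*761^1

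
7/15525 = 7/15525= 0.00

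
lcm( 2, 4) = 4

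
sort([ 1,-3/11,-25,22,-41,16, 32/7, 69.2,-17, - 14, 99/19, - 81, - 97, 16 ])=[ - 97, - 81, - 41,- 25 ,-17, - 14,-3/11, 1 , 32/7, 99/19,16,16, 22 , 69.2]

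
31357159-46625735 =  - 15268576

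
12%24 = 12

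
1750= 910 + 840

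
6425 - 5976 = 449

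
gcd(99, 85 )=1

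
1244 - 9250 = -8006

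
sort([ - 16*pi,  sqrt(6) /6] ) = [ - 16 * pi, sqrt (6)/6 ]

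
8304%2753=45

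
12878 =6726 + 6152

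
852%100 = 52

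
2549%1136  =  277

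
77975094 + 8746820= 86721914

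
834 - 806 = 28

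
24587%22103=2484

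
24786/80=12393/40  =  309.82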